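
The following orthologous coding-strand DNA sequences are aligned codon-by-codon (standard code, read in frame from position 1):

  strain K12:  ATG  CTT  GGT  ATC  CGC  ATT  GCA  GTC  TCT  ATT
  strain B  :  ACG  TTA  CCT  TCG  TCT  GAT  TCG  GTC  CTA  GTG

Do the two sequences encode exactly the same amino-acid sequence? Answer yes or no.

Codon 1: ATG Met / ACG Thr — nonsynonymous.
Codon 2: CTT Leu / TTA Leu — synonymous.
Codon 3: GGT Gly / CCT Pro — nonsynonymous.
Codon 4: ATC Ile / TCG Ser — nonsynonymous.
Codon 5: CGC Arg / TCT Ser — nonsynonymous.
Codon 6: ATT Ile / GAT Asp — nonsynonymous.
Codon 7: GCA Ala / TCG Ser — nonsynonymous.
Codon 8: GTC Val / GTC Val — identical.
Codon 9: TCT Ser / CTA Leu — nonsynonymous.
Codon 10: ATT Ile / GTG Val — nonsynonymous.
Nonsynonymous differences: 8 → different protein.

no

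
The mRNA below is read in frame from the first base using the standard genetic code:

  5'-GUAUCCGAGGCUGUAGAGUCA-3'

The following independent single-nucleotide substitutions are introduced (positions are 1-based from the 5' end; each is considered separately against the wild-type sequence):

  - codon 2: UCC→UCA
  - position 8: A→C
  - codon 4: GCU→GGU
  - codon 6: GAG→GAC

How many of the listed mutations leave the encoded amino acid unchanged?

1

Codon 2: UCC (Ser) → UCA (Ser) — synonymous.
Codon 3: GAG (Glu) → GCG (Ala) — missense.
Codon 4: GCU (Ala) → GGU (Gly) — missense.
Codon 6: GAG (Glu) → GAC (Asp) — missense.
Synonymous: 1 of 4.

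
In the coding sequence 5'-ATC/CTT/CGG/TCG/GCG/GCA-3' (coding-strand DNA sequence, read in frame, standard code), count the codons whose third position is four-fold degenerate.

5

Codon 1 ATC (Ile): third position 3-fold.
Codon 2 CTT (Leu): third position 4-fold.
Codon 3 CGG (Arg): third position 4-fold.
Codon 4 TCG (Ser): third position 4-fold.
Codon 5 GCG (Ala): third position 4-fold.
Codon 6 GCA (Ala): third position 4-fold.
Four-fold degenerate third positions: 5.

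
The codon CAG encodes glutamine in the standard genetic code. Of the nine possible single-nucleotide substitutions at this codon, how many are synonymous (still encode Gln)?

1

Position 1: none → 0 synonymous.
Position 2: none → 0 synonymous.
Position 3: CAA → 1 synonymous.
Total: 0 + 0 + 1 = 1.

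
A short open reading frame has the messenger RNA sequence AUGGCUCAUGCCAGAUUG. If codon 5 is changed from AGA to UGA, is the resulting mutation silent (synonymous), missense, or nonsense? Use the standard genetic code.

nonsense

Position 13 falls in codon 5: AGA → Arg.
After the substitution the codon is UGA → Stop.
The new codon is a stop codon, so this is a nonsense mutation.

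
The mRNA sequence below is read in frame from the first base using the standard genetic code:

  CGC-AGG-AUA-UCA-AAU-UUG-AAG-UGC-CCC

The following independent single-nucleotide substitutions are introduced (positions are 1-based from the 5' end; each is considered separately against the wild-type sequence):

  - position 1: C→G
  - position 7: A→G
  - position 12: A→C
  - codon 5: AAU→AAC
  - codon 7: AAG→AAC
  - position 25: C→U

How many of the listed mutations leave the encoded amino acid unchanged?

2

Codon 1: CGC (Arg) → GGC (Gly) — missense.
Codon 3: AUA (Ile) → GUA (Val) — missense.
Codon 4: UCA (Ser) → UCC (Ser) — synonymous.
Codon 5: AAU (Asn) → AAC (Asn) — synonymous.
Codon 7: AAG (Lys) → AAC (Asn) — missense.
Codon 9: CCC (Pro) → UCC (Ser) — missense.
Synonymous: 2 of 6.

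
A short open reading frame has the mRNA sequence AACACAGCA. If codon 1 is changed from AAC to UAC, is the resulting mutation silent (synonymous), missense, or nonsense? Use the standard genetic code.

Position 1 falls in codon 1: AAC → Asn.
After the substitution the codon is UAC → Tyr.
Asn ≠ Tyr, so this is a missense mutation.

missense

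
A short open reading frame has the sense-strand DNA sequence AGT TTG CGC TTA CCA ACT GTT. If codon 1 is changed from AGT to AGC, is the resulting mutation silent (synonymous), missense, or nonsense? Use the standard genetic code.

Position 3 falls in codon 1: AGT → Ser.
After the substitution the codon is AGC → Ser.
Both encode Ser, so the change is synonymous.

silent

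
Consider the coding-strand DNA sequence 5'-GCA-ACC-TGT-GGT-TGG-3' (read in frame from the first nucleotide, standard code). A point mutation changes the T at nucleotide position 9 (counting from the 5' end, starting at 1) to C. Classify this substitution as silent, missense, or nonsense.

Position 9 falls in codon 3: TGT → Cys.
After the substitution the codon is TGC → Cys.
Both encode Cys, so the change is synonymous.

silent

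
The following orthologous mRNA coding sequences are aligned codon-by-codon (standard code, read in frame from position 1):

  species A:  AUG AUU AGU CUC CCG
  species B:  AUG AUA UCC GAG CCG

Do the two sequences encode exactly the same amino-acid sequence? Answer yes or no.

no

Codon 1: AUG Met / AUG Met — identical.
Codon 2: AUU Ile / AUA Ile — synonymous.
Codon 3: AGU Ser / UCC Ser — synonymous.
Codon 4: CUC Leu / GAG Glu — nonsynonymous.
Codon 5: CCG Pro / CCG Pro — identical.
Nonsynonymous differences: 1 → different protein.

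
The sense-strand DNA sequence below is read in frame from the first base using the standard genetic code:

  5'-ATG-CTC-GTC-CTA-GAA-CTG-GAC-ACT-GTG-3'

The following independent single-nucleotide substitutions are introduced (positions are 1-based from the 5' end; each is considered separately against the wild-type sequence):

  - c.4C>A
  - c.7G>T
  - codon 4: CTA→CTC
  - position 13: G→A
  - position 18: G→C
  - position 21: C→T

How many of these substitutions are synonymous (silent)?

3

Codon 2: CTC (Leu) → ATC (Ile) — missense.
Codon 3: GTC (Val) → TTC (Phe) — missense.
Codon 4: CTA (Leu) → CTC (Leu) — synonymous.
Codon 5: GAA (Glu) → AAA (Lys) — missense.
Codon 6: CTG (Leu) → CTC (Leu) — synonymous.
Codon 7: GAC (Asp) → GAT (Asp) — synonymous.
Synonymous: 3 of 6.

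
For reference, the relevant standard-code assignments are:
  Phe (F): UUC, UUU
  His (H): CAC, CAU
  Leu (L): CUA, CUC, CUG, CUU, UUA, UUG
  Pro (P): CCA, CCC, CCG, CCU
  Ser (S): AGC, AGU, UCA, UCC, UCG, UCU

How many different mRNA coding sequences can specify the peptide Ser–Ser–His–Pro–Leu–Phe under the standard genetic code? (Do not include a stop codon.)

3456

Ser: 6 codons.
Ser: 6 codons.
His: 2 codons.
Pro: 4 codons.
Leu: 6 codons.
Phe: 2 codons.
6 × 6 × 2 × 4 × 6 × 2 = 3456.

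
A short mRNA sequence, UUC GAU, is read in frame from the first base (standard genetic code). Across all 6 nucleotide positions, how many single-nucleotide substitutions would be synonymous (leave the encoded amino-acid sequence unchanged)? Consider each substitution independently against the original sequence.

2

Codon 1 (UUC, Phe): 1 synonymous substitution.
Codon 2 (GAU, Asp): 1 synonymous substitution.
Total: 1 + 1 = 2.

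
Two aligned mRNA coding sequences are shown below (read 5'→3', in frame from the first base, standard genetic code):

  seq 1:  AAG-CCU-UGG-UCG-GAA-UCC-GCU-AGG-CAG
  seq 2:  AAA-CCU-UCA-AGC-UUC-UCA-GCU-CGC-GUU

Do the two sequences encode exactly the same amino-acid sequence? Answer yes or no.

Codon 1: AAG Lys / AAA Lys — synonymous.
Codon 2: CCU Pro / CCU Pro — identical.
Codon 3: UGG Trp / UCA Ser — nonsynonymous.
Codon 4: UCG Ser / AGC Ser — synonymous.
Codon 5: GAA Glu / UUC Phe — nonsynonymous.
Codon 6: UCC Ser / UCA Ser — synonymous.
Codon 7: GCU Ala / GCU Ala — identical.
Codon 8: AGG Arg / CGC Arg — synonymous.
Codon 9: CAG Gln / GUU Val — nonsynonymous.
Nonsynonymous differences: 3 → different protein.

no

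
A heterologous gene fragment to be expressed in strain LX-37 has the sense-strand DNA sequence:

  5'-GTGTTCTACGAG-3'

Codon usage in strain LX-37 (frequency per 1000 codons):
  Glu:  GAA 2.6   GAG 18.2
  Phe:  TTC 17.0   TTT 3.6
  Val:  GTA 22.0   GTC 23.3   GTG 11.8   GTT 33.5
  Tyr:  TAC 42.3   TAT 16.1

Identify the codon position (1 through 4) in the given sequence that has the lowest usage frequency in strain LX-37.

Codon 1 GTG (Val): 11.8 per 1000.
Codon 2 TTC (Phe): 17.0 per 1000.
Codon 3 TAC (Tyr): 42.3 per 1000.
Codon 4 GAG (Glu): 18.2 per 1000.
Lowest frequency is 11.8 at codon 1.

1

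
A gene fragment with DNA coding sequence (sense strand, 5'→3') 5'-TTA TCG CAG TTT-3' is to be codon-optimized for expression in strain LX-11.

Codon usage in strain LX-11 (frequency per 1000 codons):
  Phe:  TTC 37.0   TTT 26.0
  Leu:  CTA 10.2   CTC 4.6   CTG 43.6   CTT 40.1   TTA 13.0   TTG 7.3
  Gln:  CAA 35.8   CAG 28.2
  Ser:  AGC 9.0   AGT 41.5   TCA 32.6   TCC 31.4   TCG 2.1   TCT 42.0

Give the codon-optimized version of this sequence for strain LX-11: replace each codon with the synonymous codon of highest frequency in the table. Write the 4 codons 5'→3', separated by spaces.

Codon 1 (Leu): best is CTG at 43.6.
Codon 2 (Ser): best is TCT at 42.0.
Codon 3 (Gln): best is CAA at 35.8.
Codon 4 (Phe): best is TTC at 37.0.

CTG TCT CAA TTC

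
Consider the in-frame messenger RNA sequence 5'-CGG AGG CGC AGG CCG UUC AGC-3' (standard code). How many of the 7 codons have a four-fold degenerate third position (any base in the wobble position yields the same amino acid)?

3

Codon 1 CGG (Arg): third position 4-fold.
Codon 2 AGG (Arg): third position 2-fold.
Codon 3 CGC (Arg): third position 4-fold.
Codon 4 AGG (Arg): third position 2-fold.
Codon 5 CCG (Pro): third position 4-fold.
Codon 6 UUC (Phe): third position 2-fold.
Codon 7 AGC (Ser): third position 2-fold.
Four-fold degenerate third positions: 3.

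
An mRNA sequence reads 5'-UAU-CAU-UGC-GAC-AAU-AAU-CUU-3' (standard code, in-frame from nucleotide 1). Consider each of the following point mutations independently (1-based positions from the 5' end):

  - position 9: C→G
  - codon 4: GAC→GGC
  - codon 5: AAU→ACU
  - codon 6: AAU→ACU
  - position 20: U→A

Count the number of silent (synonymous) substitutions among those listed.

Codon 3: UGC (Cys) → UGG (Trp) — missense.
Codon 4: GAC (Asp) → GGC (Gly) — missense.
Codon 5: AAU (Asn) → ACU (Thr) — missense.
Codon 6: AAU (Asn) → ACU (Thr) — missense.
Codon 7: CUU (Leu) → CAU (His) — missense.
Synonymous: 0 of 5.

0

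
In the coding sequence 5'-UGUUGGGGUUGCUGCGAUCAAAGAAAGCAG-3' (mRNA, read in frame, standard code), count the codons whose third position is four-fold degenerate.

Codon 1 UGU (Cys): third position 2-fold.
Codon 2 UGG (Trp): third position 1-fold.
Codon 3 GGU (Gly): third position 4-fold.
Codon 4 UGC (Cys): third position 2-fold.
Codon 5 UGC (Cys): third position 2-fold.
Codon 6 GAU (Asp): third position 2-fold.
Codon 7 CAA (Gln): third position 2-fold.
Codon 8 AGA (Arg): third position 2-fold.
Codon 9 AAG (Lys): third position 2-fold.
Codon 10 CAG (Gln): third position 2-fold.
Four-fold degenerate third positions: 1.

1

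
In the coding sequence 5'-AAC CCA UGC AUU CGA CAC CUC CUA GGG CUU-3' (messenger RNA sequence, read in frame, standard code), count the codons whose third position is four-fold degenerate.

Codon 1 AAC (Asn): third position 2-fold.
Codon 2 CCA (Pro): third position 4-fold.
Codon 3 UGC (Cys): third position 2-fold.
Codon 4 AUU (Ile): third position 3-fold.
Codon 5 CGA (Arg): third position 4-fold.
Codon 6 CAC (His): third position 2-fold.
Codon 7 CUC (Leu): third position 4-fold.
Codon 8 CUA (Leu): third position 4-fold.
Codon 9 GGG (Gly): third position 4-fold.
Codon 10 CUU (Leu): third position 4-fold.
Four-fold degenerate third positions: 6.

6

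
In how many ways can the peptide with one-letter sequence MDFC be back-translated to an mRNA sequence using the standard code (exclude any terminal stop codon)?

Met: 1 codon.
Asp: 2 codons.
Phe: 2 codons.
Cys: 2 codons.
1 × 2 × 2 × 2 = 8.

8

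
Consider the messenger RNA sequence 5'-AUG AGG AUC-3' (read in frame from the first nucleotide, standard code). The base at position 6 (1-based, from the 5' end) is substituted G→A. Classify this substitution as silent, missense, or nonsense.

silent

Position 6 falls in codon 2: AGG → Arg.
After the substitution the codon is AGA → Arg.
Both encode Arg, so the change is synonymous.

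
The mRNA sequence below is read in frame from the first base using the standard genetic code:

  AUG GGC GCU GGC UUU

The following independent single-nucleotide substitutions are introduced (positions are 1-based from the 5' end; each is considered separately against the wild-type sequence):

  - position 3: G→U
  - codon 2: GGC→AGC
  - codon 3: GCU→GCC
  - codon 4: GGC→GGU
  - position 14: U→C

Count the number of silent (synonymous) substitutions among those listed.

Codon 1: AUG (Met) → AUU (Ile) — missense.
Codon 2: GGC (Gly) → AGC (Ser) — missense.
Codon 3: GCU (Ala) → GCC (Ala) — synonymous.
Codon 4: GGC (Gly) → GGU (Gly) — synonymous.
Codon 5: UUU (Phe) → UCU (Ser) — missense.
Synonymous: 2 of 5.

2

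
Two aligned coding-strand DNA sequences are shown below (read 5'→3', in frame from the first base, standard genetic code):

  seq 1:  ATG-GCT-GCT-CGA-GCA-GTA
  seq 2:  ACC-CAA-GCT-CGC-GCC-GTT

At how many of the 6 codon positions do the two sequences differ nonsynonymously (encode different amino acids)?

2

Codon 1: ATG Met / ACC Thr — nonsynonymous.
Codon 2: GCT Ala / CAA Gln — nonsynonymous.
Codon 3: GCT Ala / GCT Ala — identical.
Codon 4: CGA Arg / CGC Arg — synonymous.
Codon 5: GCA Ala / GCC Ala — synonymous.
Codon 6: GTA Val / GTT Val — synonymous.
Nonsynonymous differences: 2.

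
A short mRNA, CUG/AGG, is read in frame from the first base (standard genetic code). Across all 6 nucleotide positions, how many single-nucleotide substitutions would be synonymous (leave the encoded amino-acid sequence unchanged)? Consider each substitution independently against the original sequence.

6

Codon 1 (CUG, Leu): 4 synonymous substitutions.
Codon 2 (AGG, Arg): 2 synonymous substitutions.
Total: 4 + 2 = 6.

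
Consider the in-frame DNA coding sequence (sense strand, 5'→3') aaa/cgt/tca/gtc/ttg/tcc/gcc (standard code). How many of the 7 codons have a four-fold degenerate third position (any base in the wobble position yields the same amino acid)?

5

Codon 1 AAA (Lys): third position 2-fold.
Codon 2 CGT (Arg): third position 4-fold.
Codon 3 TCA (Ser): third position 4-fold.
Codon 4 GTC (Val): third position 4-fold.
Codon 5 TTG (Leu): third position 2-fold.
Codon 6 TCC (Ser): third position 4-fold.
Codon 7 GCC (Ala): third position 4-fold.
Four-fold degenerate third positions: 5.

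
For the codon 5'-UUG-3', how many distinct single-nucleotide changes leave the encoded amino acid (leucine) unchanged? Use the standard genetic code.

Position 1: CUG → 1 synonymous.
Position 2: none → 0 synonymous.
Position 3: UUA → 1 synonymous.
Total: 1 + 0 + 1 = 2.

2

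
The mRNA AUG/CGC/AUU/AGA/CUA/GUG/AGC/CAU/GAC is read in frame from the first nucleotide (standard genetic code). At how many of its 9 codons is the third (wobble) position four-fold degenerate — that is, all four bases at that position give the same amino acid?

Codon 1 AUG (Met): third position 1-fold.
Codon 2 CGC (Arg): third position 4-fold.
Codon 3 AUU (Ile): third position 3-fold.
Codon 4 AGA (Arg): third position 2-fold.
Codon 5 CUA (Leu): third position 4-fold.
Codon 6 GUG (Val): third position 4-fold.
Codon 7 AGC (Ser): third position 2-fold.
Codon 8 CAU (His): third position 2-fold.
Codon 9 GAC (Asp): third position 2-fold.
Four-fold degenerate third positions: 3.

3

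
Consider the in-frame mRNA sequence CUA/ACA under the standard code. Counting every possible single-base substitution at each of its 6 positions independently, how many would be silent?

7

Codon 1 (CUA, Leu): 4 synonymous substitutions.
Codon 2 (ACA, Thr): 3 synonymous substitutions.
Total: 4 + 3 = 7.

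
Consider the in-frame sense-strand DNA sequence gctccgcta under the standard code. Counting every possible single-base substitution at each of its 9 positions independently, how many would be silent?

Codon 1 (GCT, Ala): 3 synonymous substitutions.
Codon 2 (CCG, Pro): 3 synonymous substitutions.
Codon 3 (CTA, Leu): 4 synonymous substitutions.
Total: 3 + 3 + 4 = 10.

10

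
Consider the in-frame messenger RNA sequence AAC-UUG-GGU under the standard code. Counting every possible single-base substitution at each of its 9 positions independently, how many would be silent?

Codon 1 (AAC, Asn): 1 synonymous substitution.
Codon 2 (UUG, Leu): 2 synonymous substitutions.
Codon 3 (GGU, Gly): 3 synonymous substitutions.
Total: 1 + 2 + 3 = 6.

6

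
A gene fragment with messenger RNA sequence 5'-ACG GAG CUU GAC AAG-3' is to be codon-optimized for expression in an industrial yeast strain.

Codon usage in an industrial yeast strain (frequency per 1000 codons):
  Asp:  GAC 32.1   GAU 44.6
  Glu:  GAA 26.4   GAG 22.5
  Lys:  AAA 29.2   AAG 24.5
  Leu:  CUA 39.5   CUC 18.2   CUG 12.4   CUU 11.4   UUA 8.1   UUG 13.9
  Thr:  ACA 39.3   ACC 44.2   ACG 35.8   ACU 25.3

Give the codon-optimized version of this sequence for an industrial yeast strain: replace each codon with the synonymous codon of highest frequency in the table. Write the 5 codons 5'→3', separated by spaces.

ACC GAA CUA GAU AAA

Codon 1 (Thr): best is ACC at 44.2.
Codon 2 (Glu): best is GAA at 26.4.
Codon 3 (Leu): best is CUA at 39.5.
Codon 4 (Asp): best is GAU at 44.6.
Codon 5 (Lys): best is AAA at 29.2.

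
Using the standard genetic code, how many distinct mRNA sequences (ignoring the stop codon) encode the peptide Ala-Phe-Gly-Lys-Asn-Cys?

256

Ala: 4 codons.
Phe: 2 codons.
Gly: 4 codons.
Lys: 2 codons.
Asn: 2 codons.
Cys: 2 codons.
4 × 2 × 4 × 2 × 2 × 2 = 256.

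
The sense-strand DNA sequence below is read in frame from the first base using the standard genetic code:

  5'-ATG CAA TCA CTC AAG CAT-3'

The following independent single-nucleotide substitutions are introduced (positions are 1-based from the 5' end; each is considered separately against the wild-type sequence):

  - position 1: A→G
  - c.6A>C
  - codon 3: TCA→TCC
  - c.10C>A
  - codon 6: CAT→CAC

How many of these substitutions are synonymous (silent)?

2

Codon 1: ATG (Met) → GTG (Val) — missense.
Codon 2: CAA (Gln) → CAC (His) — missense.
Codon 3: TCA (Ser) → TCC (Ser) — synonymous.
Codon 4: CTC (Leu) → ATC (Ile) — missense.
Codon 6: CAT (His) → CAC (His) — synonymous.
Synonymous: 2 of 5.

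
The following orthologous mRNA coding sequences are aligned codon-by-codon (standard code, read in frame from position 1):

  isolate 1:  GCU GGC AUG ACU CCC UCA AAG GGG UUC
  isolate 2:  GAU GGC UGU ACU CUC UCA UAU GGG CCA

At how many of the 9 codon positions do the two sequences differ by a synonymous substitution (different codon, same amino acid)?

Codon 1: GCU Ala / GAU Asp — nonsynonymous.
Codon 2: GGC Gly / GGC Gly — identical.
Codon 3: AUG Met / UGU Cys — nonsynonymous.
Codon 4: ACU Thr / ACU Thr — identical.
Codon 5: CCC Pro / CUC Leu — nonsynonymous.
Codon 6: UCA Ser / UCA Ser — identical.
Codon 7: AAG Lys / UAU Tyr — nonsynonymous.
Codon 8: GGG Gly / GGG Gly — identical.
Codon 9: UUC Phe / CCA Pro — nonsynonymous.
Synonymous differences: 0.

0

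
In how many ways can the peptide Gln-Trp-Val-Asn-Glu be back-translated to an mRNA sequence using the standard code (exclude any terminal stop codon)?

32

Gln: 2 codons.
Trp: 1 codon.
Val: 4 codons.
Asn: 2 codons.
Glu: 2 codons.
2 × 1 × 4 × 2 × 2 = 32.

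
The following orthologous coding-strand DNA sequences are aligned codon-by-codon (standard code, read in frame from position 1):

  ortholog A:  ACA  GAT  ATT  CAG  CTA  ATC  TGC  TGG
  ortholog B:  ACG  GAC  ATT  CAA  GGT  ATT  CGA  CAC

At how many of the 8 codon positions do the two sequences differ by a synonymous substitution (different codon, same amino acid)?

Codon 1: ACA Thr / ACG Thr — synonymous.
Codon 2: GAT Asp / GAC Asp — synonymous.
Codon 3: ATT Ile / ATT Ile — identical.
Codon 4: CAG Gln / CAA Gln — synonymous.
Codon 5: CTA Leu / GGT Gly — nonsynonymous.
Codon 6: ATC Ile / ATT Ile — synonymous.
Codon 7: TGC Cys / CGA Arg — nonsynonymous.
Codon 8: TGG Trp / CAC His — nonsynonymous.
Synonymous differences: 4.

4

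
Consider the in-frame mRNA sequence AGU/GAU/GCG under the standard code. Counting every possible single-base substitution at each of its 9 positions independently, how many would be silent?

Codon 1 (AGU, Ser): 1 synonymous substitution.
Codon 2 (GAU, Asp): 1 synonymous substitution.
Codon 3 (GCG, Ala): 3 synonymous substitutions.
Total: 1 + 1 + 3 = 5.

5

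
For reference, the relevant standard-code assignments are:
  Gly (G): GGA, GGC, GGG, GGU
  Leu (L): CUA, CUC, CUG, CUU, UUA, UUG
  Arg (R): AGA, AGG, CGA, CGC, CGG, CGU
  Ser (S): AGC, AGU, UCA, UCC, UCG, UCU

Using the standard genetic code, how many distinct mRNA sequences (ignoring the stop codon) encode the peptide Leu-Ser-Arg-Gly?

Leu: 6 codons.
Ser: 6 codons.
Arg: 6 codons.
Gly: 4 codons.
6 × 6 × 6 × 4 = 864.

864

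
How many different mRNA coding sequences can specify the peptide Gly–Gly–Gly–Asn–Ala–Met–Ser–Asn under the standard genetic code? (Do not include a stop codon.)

Gly: 4 codons.
Gly: 4 codons.
Gly: 4 codons.
Asn: 2 codons.
Ala: 4 codons.
Met: 1 codon.
Ser: 6 codons.
Asn: 2 codons.
4 × 4 × 4 × 2 × 4 × 1 × 6 × 2 = 6144.

6144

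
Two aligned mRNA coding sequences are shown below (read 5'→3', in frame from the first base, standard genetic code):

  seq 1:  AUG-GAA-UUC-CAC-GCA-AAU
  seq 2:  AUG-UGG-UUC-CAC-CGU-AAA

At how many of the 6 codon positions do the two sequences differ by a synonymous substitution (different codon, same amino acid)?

0

Codon 1: AUG Met / AUG Met — identical.
Codon 2: GAA Glu / UGG Trp — nonsynonymous.
Codon 3: UUC Phe / UUC Phe — identical.
Codon 4: CAC His / CAC His — identical.
Codon 5: GCA Ala / CGU Arg — nonsynonymous.
Codon 6: AAU Asn / AAA Lys — nonsynonymous.
Synonymous differences: 0.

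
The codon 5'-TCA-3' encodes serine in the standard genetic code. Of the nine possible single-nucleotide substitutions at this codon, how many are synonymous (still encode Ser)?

Position 1: none → 0 synonymous.
Position 2: none → 0 synonymous.
Position 3: TCT, TCC, TCG → 3 synonymous.
Total: 0 + 0 + 3 = 3.

3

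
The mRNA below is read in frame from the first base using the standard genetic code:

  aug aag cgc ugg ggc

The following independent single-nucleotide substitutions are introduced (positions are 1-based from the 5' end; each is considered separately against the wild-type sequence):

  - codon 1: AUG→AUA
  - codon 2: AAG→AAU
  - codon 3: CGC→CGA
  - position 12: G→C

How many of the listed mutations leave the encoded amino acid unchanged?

Codon 1: AUG (Met) → AUA (Ile) — missense.
Codon 2: AAG (Lys) → AAU (Asn) — missense.
Codon 3: CGC (Arg) → CGA (Arg) — synonymous.
Codon 4: UGG (Trp) → UGC (Cys) — missense.
Synonymous: 1 of 4.

1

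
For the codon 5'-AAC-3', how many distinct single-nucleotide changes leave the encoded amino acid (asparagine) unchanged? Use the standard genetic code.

1

Position 1: none → 0 synonymous.
Position 2: none → 0 synonymous.
Position 3: AAT → 1 synonymous.
Total: 0 + 0 + 1 = 1.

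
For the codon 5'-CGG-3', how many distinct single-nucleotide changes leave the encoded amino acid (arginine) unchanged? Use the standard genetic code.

Position 1: AGG → 1 synonymous.
Position 2: none → 0 synonymous.
Position 3: CGU, CGC, CGA → 3 synonymous.
Total: 1 + 0 + 3 = 4.

4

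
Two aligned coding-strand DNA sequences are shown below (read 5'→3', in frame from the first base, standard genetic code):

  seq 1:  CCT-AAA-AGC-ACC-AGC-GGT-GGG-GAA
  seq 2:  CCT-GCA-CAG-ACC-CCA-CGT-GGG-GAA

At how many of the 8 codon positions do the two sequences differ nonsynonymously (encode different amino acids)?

4

Codon 1: CCT Pro / CCT Pro — identical.
Codon 2: AAA Lys / GCA Ala — nonsynonymous.
Codon 3: AGC Ser / CAG Gln — nonsynonymous.
Codon 4: ACC Thr / ACC Thr — identical.
Codon 5: AGC Ser / CCA Pro — nonsynonymous.
Codon 6: GGT Gly / CGT Arg — nonsynonymous.
Codon 7: GGG Gly / GGG Gly — identical.
Codon 8: GAA Glu / GAA Glu — identical.
Nonsynonymous differences: 4.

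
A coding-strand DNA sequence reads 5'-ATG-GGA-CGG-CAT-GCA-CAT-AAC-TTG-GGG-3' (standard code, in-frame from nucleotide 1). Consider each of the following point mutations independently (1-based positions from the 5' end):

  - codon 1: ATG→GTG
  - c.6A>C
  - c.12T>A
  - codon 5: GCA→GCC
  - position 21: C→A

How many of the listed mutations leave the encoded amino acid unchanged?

Codon 1: ATG (Met) → GTG (Val) — missense.
Codon 2: GGA (Gly) → GGC (Gly) — synonymous.
Codon 4: CAT (His) → CAA (Gln) — missense.
Codon 5: GCA (Ala) → GCC (Ala) — synonymous.
Codon 7: AAC (Asn) → AAA (Lys) — missense.
Synonymous: 2 of 5.

2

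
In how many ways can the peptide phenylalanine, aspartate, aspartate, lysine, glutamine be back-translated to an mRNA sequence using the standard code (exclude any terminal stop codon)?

Phe: 2 codons.
Asp: 2 codons.
Asp: 2 codons.
Lys: 2 codons.
Gln: 2 codons.
2 × 2 × 2 × 2 × 2 = 32.

32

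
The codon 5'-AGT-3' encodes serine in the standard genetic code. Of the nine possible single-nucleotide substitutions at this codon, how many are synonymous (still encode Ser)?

Position 1: none → 0 synonymous.
Position 2: none → 0 synonymous.
Position 3: AGC → 1 synonymous.
Total: 0 + 0 + 1 = 1.

1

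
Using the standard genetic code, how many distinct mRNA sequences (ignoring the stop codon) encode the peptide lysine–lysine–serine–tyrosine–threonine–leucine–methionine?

Lys: 2 codons.
Lys: 2 codons.
Ser: 6 codons.
Tyr: 2 codons.
Thr: 4 codons.
Leu: 6 codons.
Met: 1 codon.
2 × 2 × 6 × 2 × 4 × 6 × 1 = 1152.

1152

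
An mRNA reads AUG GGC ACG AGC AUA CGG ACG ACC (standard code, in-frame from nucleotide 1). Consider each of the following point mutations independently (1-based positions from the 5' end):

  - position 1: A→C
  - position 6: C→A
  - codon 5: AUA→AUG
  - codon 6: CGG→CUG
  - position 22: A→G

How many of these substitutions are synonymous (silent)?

1

Codon 1: AUG (Met) → CUG (Leu) — missense.
Codon 2: GGC (Gly) → GGA (Gly) — synonymous.
Codon 5: AUA (Ile) → AUG (Met) — missense.
Codon 6: CGG (Arg) → CUG (Leu) — missense.
Codon 8: ACC (Thr) → GCC (Ala) — missense.
Synonymous: 1 of 5.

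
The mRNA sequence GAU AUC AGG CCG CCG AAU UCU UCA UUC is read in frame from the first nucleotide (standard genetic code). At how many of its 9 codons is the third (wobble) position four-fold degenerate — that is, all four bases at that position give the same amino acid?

Codon 1 GAU (Asp): third position 2-fold.
Codon 2 AUC (Ile): third position 3-fold.
Codon 3 AGG (Arg): third position 2-fold.
Codon 4 CCG (Pro): third position 4-fold.
Codon 5 CCG (Pro): third position 4-fold.
Codon 6 AAU (Asn): third position 2-fold.
Codon 7 UCU (Ser): third position 4-fold.
Codon 8 UCA (Ser): third position 4-fold.
Codon 9 UUC (Phe): third position 2-fold.
Four-fold degenerate third positions: 4.

4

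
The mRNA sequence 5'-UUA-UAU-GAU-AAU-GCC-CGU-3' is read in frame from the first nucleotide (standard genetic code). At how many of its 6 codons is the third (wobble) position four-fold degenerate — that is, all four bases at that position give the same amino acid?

2

Codon 1 UUA (Leu): third position 2-fold.
Codon 2 UAU (Tyr): third position 2-fold.
Codon 3 GAU (Asp): third position 2-fold.
Codon 4 AAU (Asn): third position 2-fold.
Codon 5 GCC (Ala): third position 4-fold.
Codon 6 CGU (Arg): third position 4-fold.
Four-fold degenerate third positions: 2.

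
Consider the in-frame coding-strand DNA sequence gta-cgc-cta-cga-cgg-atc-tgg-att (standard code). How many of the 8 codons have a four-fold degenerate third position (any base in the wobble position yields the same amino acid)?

5

Codon 1 GTA (Val): third position 4-fold.
Codon 2 CGC (Arg): third position 4-fold.
Codon 3 CTA (Leu): third position 4-fold.
Codon 4 CGA (Arg): third position 4-fold.
Codon 5 CGG (Arg): third position 4-fold.
Codon 6 ATC (Ile): third position 3-fold.
Codon 7 TGG (Trp): third position 1-fold.
Codon 8 ATT (Ile): third position 3-fold.
Four-fold degenerate third positions: 5.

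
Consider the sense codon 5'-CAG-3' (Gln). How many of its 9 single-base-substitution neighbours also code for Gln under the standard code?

Position 1: none → 0 synonymous.
Position 2: none → 0 synonymous.
Position 3: CAA → 1 synonymous.
Total: 0 + 0 + 1 = 1.

1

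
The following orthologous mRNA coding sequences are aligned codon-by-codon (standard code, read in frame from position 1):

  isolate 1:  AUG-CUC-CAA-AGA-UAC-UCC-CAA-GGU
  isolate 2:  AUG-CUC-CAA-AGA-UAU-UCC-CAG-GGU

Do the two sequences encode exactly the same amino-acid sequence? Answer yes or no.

Codon 1: AUG Met / AUG Met — identical.
Codon 2: CUC Leu / CUC Leu — identical.
Codon 3: CAA Gln / CAA Gln — identical.
Codon 4: AGA Arg / AGA Arg — identical.
Codon 5: UAC Tyr / UAU Tyr — synonymous.
Codon 6: UCC Ser / UCC Ser — identical.
Codon 7: CAA Gln / CAG Gln — synonymous.
Codon 8: GGU Gly / GGU Gly — identical.
Nonsynonymous differences: 0 → same protein.

yes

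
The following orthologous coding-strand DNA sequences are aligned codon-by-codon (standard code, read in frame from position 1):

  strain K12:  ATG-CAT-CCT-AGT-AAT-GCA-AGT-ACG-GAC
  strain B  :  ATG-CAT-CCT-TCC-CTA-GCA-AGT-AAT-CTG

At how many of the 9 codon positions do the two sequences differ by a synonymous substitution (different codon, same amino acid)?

1

Codon 1: ATG Met / ATG Met — identical.
Codon 2: CAT His / CAT His — identical.
Codon 3: CCT Pro / CCT Pro — identical.
Codon 4: AGT Ser / TCC Ser — synonymous.
Codon 5: AAT Asn / CTA Leu — nonsynonymous.
Codon 6: GCA Ala / GCA Ala — identical.
Codon 7: AGT Ser / AGT Ser — identical.
Codon 8: ACG Thr / AAT Asn — nonsynonymous.
Codon 9: GAC Asp / CTG Leu — nonsynonymous.
Synonymous differences: 1.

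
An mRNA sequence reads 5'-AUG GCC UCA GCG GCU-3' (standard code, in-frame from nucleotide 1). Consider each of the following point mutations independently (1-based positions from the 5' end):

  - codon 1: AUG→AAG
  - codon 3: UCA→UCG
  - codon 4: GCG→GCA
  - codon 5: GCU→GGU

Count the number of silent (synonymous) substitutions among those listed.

2

Codon 1: AUG (Met) → AAG (Lys) — missense.
Codon 3: UCA (Ser) → UCG (Ser) — synonymous.
Codon 4: GCG (Ala) → GCA (Ala) — synonymous.
Codon 5: GCU (Ala) → GGU (Gly) — missense.
Synonymous: 2 of 4.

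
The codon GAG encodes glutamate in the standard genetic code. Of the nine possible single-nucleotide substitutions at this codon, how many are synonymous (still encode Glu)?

Position 1: none → 0 synonymous.
Position 2: none → 0 synonymous.
Position 3: GAA → 1 synonymous.
Total: 0 + 0 + 1 = 1.

1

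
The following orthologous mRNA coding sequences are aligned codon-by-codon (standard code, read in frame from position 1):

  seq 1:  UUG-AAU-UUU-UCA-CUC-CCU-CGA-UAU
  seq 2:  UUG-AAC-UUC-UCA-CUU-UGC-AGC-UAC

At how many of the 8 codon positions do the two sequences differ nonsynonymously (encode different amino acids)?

2

Codon 1: UUG Leu / UUG Leu — identical.
Codon 2: AAU Asn / AAC Asn — synonymous.
Codon 3: UUU Phe / UUC Phe — synonymous.
Codon 4: UCA Ser / UCA Ser — identical.
Codon 5: CUC Leu / CUU Leu — synonymous.
Codon 6: CCU Pro / UGC Cys — nonsynonymous.
Codon 7: CGA Arg / AGC Ser — nonsynonymous.
Codon 8: UAU Tyr / UAC Tyr — synonymous.
Nonsynonymous differences: 2.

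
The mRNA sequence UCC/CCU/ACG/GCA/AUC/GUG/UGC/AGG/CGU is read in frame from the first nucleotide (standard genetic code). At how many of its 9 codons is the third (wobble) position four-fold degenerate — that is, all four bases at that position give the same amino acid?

Codon 1 UCC (Ser): third position 4-fold.
Codon 2 CCU (Pro): third position 4-fold.
Codon 3 ACG (Thr): third position 4-fold.
Codon 4 GCA (Ala): third position 4-fold.
Codon 5 AUC (Ile): third position 3-fold.
Codon 6 GUG (Val): third position 4-fold.
Codon 7 UGC (Cys): third position 2-fold.
Codon 8 AGG (Arg): third position 2-fold.
Codon 9 CGU (Arg): third position 4-fold.
Four-fold degenerate third positions: 6.

6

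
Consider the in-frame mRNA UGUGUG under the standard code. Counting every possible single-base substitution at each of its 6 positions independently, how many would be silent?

4

Codon 1 (UGU, Cys): 1 synonymous substitution.
Codon 2 (GUG, Val): 3 synonymous substitutions.
Total: 1 + 3 = 4.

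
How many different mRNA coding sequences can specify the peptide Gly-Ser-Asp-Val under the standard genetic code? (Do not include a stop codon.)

192

Gly: 4 codons.
Ser: 6 codons.
Asp: 2 codons.
Val: 4 codons.
4 × 6 × 2 × 4 = 192.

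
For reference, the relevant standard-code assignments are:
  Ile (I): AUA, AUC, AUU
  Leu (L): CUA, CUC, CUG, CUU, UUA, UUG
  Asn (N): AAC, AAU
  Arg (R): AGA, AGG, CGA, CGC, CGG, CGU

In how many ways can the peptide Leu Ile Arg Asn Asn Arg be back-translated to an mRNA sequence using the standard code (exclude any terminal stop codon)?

Leu: 6 codons.
Ile: 3 codons.
Arg: 6 codons.
Asn: 2 codons.
Asn: 2 codons.
Arg: 6 codons.
6 × 3 × 6 × 2 × 2 × 6 = 2592.

2592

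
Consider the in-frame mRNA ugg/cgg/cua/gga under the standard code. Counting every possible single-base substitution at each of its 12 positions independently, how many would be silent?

Codon 1 (UGG, Trp): 0 synonymous substitutions.
Codon 2 (CGG, Arg): 4 synonymous substitutions.
Codon 3 (CUA, Leu): 4 synonymous substitutions.
Codon 4 (GGA, Gly): 3 synonymous substitutions.
Total: 0 + 4 + 4 + 3 = 11.

11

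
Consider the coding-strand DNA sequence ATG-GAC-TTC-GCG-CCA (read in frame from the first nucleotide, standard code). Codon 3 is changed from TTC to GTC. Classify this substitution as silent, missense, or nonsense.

Position 7 falls in codon 3: TTC → Phe.
After the substitution the codon is GTC → Val.
Phe ≠ Val, so this is a missense mutation.

missense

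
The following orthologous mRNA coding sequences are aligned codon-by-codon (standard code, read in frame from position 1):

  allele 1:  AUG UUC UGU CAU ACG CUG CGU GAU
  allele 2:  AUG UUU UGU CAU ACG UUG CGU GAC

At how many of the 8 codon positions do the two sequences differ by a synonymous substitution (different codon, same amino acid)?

3

Codon 1: AUG Met / AUG Met — identical.
Codon 2: UUC Phe / UUU Phe — synonymous.
Codon 3: UGU Cys / UGU Cys — identical.
Codon 4: CAU His / CAU His — identical.
Codon 5: ACG Thr / ACG Thr — identical.
Codon 6: CUG Leu / UUG Leu — synonymous.
Codon 7: CGU Arg / CGU Arg — identical.
Codon 8: GAU Asp / GAC Asp — synonymous.
Synonymous differences: 3.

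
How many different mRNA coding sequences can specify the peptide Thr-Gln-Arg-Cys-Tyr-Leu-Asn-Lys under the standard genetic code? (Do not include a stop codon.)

Thr: 4 codons.
Gln: 2 codons.
Arg: 6 codons.
Cys: 2 codons.
Tyr: 2 codons.
Leu: 6 codons.
Asn: 2 codons.
Lys: 2 codons.
4 × 2 × 6 × 2 × 2 × 6 × 2 × 2 = 4608.

4608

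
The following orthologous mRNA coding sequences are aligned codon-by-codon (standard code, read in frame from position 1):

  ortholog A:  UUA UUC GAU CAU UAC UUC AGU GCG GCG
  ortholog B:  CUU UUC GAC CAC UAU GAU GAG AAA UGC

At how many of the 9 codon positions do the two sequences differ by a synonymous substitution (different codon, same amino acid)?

Codon 1: UUA Leu / CUU Leu — synonymous.
Codon 2: UUC Phe / UUC Phe — identical.
Codon 3: GAU Asp / GAC Asp — synonymous.
Codon 4: CAU His / CAC His — synonymous.
Codon 5: UAC Tyr / UAU Tyr — synonymous.
Codon 6: UUC Phe / GAU Asp — nonsynonymous.
Codon 7: AGU Ser / GAG Glu — nonsynonymous.
Codon 8: GCG Ala / AAA Lys — nonsynonymous.
Codon 9: GCG Ala / UGC Cys — nonsynonymous.
Synonymous differences: 4.

4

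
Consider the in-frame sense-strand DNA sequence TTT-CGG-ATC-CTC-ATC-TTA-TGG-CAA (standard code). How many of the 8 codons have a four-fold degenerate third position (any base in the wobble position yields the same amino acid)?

Codon 1 TTT (Phe): third position 2-fold.
Codon 2 CGG (Arg): third position 4-fold.
Codon 3 ATC (Ile): third position 3-fold.
Codon 4 CTC (Leu): third position 4-fold.
Codon 5 ATC (Ile): third position 3-fold.
Codon 6 TTA (Leu): third position 2-fold.
Codon 7 TGG (Trp): third position 1-fold.
Codon 8 CAA (Gln): third position 2-fold.
Four-fold degenerate third positions: 2.

2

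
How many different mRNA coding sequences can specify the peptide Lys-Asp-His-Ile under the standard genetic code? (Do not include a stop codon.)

Lys: 2 codons.
Asp: 2 codons.
His: 2 codons.
Ile: 3 codons.
2 × 2 × 2 × 3 = 24.

24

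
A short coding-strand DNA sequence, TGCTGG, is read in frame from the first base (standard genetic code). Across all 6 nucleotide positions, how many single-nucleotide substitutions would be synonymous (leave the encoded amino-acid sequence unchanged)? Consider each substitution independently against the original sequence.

1

Codon 1 (TGC, Cys): 1 synonymous substitution.
Codon 2 (TGG, Trp): 0 synonymous substitutions.
Total: 1 + 0 = 1.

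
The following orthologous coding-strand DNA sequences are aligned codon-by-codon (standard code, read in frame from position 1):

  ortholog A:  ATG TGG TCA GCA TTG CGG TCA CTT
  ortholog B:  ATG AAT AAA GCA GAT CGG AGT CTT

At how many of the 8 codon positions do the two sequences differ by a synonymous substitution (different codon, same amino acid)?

1

Codon 1: ATG Met / ATG Met — identical.
Codon 2: TGG Trp / AAT Asn — nonsynonymous.
Codon 3: TCA Ser / AAA Lys — nonsynonymous.
Codon 4: GCA Ala / GCA Ala — identical.
Codon 5: TTG Leu / GAT Asp — nonsynonymous.
Codon 6: CGG Arg / CGG Arg — identical.
Codon 7: TCA Ser / AGT Ser — synonymous.
Codon 8: CTT Leu / CTT Leu — identical.
Synonymous differences: 1.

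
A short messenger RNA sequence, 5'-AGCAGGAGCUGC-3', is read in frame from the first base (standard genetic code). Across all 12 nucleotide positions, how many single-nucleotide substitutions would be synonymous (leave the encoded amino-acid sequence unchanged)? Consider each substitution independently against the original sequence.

5

Codon 1 (AGC, Ser): 1 synonymous substitution.
Codon 2 (AGG, Arg): 2 synonymous substitutions.
Codon 3 (AGC, Ser): 1 synonymous substitution.
Codon 4 (UGC, Cys): 1 synonymous substitution.
Total: 1 + 2 + 1 + 1 = 5.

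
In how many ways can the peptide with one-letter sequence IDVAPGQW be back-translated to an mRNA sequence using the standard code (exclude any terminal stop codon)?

3072

Ile: 3 codons.
Asp: 2 codons.
Val: 4 codons.
Ala: 4 codons.
Pro: 4 codons.
Gly: 4 codons.
Gln: 2 codons.
Trp: 1 codon.
3 × 2 × 4 × 4 × 4 × 4 × 2 × 1 = 3072.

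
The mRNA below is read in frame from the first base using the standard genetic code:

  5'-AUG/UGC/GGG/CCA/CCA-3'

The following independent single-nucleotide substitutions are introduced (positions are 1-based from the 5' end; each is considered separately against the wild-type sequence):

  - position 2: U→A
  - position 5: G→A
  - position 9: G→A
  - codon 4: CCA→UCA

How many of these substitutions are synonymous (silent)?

1

Codon 1: AUG (Met) → AAG (Lys) — missense.
Codon 2: UGC (Cys) → UAC (Tyr) — missense.
Codon 3: GGG (Gly) → GGA (Gly) — synonymous.
Codon 4: CCA (Pro) → UCA (Ser) — missense.
Synonymous: 1 of 4.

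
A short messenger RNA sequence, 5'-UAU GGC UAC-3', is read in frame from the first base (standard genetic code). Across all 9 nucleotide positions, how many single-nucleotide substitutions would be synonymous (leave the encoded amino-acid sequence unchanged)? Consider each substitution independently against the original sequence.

5

Codon 1 (UAU, Tyr): 1 synonymous substitution.
Codon 2 (GGC, Gly): 3 synonymous substitutions.
Codon 3 (UAC, Tyr): 1 synonymous substitution.
Total: 1 + 3 + 1 = 5.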